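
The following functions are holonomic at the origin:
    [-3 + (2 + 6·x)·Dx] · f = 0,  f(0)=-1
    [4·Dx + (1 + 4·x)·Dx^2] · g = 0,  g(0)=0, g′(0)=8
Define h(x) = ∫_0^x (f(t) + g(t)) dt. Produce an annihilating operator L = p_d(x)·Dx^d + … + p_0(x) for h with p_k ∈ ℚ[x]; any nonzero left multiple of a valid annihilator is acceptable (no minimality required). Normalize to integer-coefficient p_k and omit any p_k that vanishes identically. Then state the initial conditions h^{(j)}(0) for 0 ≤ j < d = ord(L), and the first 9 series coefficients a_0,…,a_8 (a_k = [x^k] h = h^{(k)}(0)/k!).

L = (84 + 144·x)·Dx^2 + (101 + 552·x + 720·x^2)·Dx^3 + (10 + 94·x + 288·x^2 + 288·x^3)·Dx^4  (order 4).
h: a_k = 0, -1, 13/4, -119/24, 1967/192, -15979/640, 515783/7680, -4148377/21504, 66603667/114688, …
ICs: h(0) = 0, h′(0) = -1, h′′(0) = 13/2, h′′′(0) = -119/4.

f: a_k = -1, -3/2, 9/8, -27/16, 405/128, -1701/256, 15309/1024, -72171/2048, 2814669/32768, …
g: a_k = 0, 8, -16, 128/3, -128, 2048/5, -4096/3, 32768/7, -16384, …
L₀ := lclm(L_f,L_g); ord L₀ ≤ 1+2.
h=∫₀ˣh₀: take L = L₀·Dx.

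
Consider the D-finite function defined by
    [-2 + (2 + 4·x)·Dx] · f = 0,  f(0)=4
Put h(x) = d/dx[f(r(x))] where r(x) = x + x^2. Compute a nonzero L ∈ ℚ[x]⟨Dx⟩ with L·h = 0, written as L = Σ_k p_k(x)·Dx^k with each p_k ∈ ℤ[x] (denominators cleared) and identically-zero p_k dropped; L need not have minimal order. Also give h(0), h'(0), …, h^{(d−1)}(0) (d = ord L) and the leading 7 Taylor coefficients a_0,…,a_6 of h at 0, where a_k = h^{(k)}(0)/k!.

L = 1 + (-1 - 4·x - 6·x^2 - 4·x^3)·Dx  (order 1).
h: a_k = 4, 4, -6, 6, -5/2, -9/2, 49/4, …
ICs: h(0) = 4.

f: a_k = 4, 4, -2, 2, -5/2, 7/2, -21/4, …
Change of var in L_f (x↦r) gives L₀.
Derive L from L₀ (diff closure).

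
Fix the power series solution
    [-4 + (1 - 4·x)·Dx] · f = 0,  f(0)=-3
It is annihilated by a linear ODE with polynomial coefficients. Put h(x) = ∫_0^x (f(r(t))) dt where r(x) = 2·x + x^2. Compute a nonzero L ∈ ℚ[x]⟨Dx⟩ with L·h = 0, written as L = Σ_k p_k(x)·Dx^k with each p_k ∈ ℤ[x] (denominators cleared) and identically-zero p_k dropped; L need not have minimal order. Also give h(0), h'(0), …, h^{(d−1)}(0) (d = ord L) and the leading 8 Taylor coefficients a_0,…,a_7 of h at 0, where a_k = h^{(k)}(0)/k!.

L = (8 + 8·x)·Dx + (-1 + 8·x + 4·x^2)·Dx^2  (order 2).
h: a_k = 0, -3, -12, -68, -432, -2928, -20672, -1050816/7, …
ICs: h(0) = 0, h′(0) = -3.

f: a_k = -3, -12, -48, -192, -768, -3072, -12288, -49152, …
Change of var in L_f (x↦r) gives L₀.
Integrate: L := L₀·Dx.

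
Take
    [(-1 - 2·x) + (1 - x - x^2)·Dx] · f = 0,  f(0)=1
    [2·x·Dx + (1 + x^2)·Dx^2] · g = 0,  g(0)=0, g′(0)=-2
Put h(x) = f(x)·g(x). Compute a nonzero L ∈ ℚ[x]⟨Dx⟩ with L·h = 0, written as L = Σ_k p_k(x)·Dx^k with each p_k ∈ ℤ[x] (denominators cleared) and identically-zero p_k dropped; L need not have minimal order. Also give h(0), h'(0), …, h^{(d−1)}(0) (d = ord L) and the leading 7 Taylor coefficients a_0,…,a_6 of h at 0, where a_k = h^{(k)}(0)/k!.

f: a_k = 1, 1, 2, 3, 5, 8, 13, …
g: a_k = 0, -2, 0, 2/3, 0, -2/5, 0, …
h₀=f·g: eliminate ⇒ L₀, order ≤ 1·2.
L = (2 + 2·x + 6·x^2) + (2 + 2·x + 4·x^2 + 6·x^3)·Dx + (-1 + x + x^3 + x^4)·Dx^2  (order 2).
h: a_k = 0, -2, -2, -10/3, -16/3, -136/15, -72/5, …
ICs: h(0) = 0, h′(0) = -2.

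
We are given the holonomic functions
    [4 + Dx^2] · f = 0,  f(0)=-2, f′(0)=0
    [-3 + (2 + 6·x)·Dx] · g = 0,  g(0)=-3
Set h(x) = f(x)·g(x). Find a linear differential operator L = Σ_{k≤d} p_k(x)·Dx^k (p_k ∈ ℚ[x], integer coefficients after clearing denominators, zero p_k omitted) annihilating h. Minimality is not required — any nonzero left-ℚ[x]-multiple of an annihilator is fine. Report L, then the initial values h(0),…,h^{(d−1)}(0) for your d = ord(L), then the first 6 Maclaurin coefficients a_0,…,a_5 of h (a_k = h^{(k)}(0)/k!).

f: a_k = -2, 0, 4, 0, -4/3, 0, …
g: a_k = -3, -9/2, 27/8, -81/16, 1215/128, -5103/256, …
f·g: L₀ = L_f ⊗_s L_g, ord ≤ 2·1.
L = (43 + 96·x + 144·x^2) + (-12 - 36·x)·Dx + (4 + 24·x + 36·x^2)·Dx^2  (order 2).
h: a_k = 6, 9, -75/4, -63/8, -95/64, 3279/128, …
ICs: h(0) = 6, h′(0) = 9.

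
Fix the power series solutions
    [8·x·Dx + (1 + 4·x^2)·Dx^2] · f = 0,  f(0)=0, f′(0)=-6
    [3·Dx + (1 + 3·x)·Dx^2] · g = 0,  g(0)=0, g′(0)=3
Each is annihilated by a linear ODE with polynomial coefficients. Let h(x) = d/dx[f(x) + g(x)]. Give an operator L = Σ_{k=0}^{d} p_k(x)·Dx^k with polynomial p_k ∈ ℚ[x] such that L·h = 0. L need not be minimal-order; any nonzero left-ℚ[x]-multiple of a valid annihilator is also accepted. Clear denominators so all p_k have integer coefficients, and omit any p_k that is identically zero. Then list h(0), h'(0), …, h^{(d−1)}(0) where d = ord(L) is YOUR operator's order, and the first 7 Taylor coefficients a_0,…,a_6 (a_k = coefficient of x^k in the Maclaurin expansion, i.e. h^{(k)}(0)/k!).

f: a_k = 0, -6, 0, 8, 0, -96/5, 0, …
g: a_k = 0, 3, -9/2, 9, -81/4, 243/5, -243/2, …
h₀=f+g: left-lcm gives L₀, ord ≤ 4.
Differentiate: ansatz ord ≤ ord L₀ ⇒ L.
L = (-24 - 216·x + 288·x^2 + 288·x^3) + (-26 - 48·x - 120·x^2 + 576·x^3 + 576·x^4)·Dx + (-3 - x + 24·x^2 + 32·x^3 + 144·x^4 + 144·x^5)·Dx^2  (order 2).
h: a_k = -3, -9, 51, -81, 147, -729, 2571, …
ICs: h(0) = -3, h′(0) = -9.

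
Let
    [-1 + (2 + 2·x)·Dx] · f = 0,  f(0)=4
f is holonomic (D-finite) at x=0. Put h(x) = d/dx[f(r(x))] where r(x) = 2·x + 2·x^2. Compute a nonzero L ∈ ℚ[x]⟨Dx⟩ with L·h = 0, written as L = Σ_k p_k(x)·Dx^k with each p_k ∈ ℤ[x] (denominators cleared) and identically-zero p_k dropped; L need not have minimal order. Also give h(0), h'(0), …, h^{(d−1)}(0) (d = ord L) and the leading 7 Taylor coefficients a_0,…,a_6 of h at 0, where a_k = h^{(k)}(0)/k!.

L = 1 + (-1 - 4·x - 6·x^2 - 4·x^3)·Dx  (order 1).
h: a_k = 4, 4, -6, 6, -5/2, -9/2, 49/4, …
ICs: h(0) = 4.

f: a_k = 4, 2, -1/2, 1/4, -5/32, 7/64, -21/256, …
L₀ from L_f via x↦r, Dx↦r'^{-1}Dx.
Derive L from L₀ (diff closure).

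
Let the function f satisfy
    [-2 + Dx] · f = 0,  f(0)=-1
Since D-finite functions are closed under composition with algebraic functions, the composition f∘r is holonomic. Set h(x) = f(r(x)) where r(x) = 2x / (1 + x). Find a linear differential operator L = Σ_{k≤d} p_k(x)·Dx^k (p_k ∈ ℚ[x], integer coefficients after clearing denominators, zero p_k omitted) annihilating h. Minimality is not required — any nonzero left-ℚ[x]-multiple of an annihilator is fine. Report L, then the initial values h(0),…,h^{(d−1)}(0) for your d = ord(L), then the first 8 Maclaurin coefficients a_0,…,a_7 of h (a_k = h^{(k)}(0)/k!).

f: a_k = -1, -2, -2, -4/3, -2/3, -4/15, -4/45, -8/315, …
Substitute x→r, Dx→(1/r')Dx; clear ⇒ L₀.
L = -4 + (1 + 2·x + x^2)·Dx  (order 1).
h: a_k = -1, -4, -4, 4/3, 4/3, -28/15, 44/45, 68/315, …
ICs: h(0) = -1.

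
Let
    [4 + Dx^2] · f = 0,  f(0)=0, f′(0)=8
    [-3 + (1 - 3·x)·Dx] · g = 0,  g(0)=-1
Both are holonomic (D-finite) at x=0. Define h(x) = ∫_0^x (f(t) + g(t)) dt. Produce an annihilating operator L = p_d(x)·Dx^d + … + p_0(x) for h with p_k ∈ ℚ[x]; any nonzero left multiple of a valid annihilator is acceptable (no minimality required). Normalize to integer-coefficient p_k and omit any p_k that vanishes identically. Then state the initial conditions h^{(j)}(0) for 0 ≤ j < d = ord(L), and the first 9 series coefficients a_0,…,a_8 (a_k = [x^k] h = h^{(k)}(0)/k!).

f: a_k = 0, 8, 0, -16/3, 0, 16/15, 0, -32/315, 0, …
g: a_k = -1, -3, -9, -27, -81, -243, -729, -2187, -6561, …
Sum ⇒ L₀ = lclm(L_f,L_g) in ℚ(x)⟨Dx⟩.
h=∫h₀ ⇒ L = L₀·Dx.
L = (-348 + 144·x - 216·x^2)·Dx + (44 - 180·x + 216·x^2 - 216·x^3)·Dx^2 + (-87 + 36·x - 54·x^2)·Dx^3 + (11 - 45·x + 54·x^2 - 54·x^3)·Dx^4  (order 4).
h: a_k = 0, -1, 5/2, -3, -97/12, -81/5, -3629/90, -729/7, -688937/2520, …
ICs: h(0) = 0, h′(0) = -1, h′′(0) = 5, h′′′(0) = -18.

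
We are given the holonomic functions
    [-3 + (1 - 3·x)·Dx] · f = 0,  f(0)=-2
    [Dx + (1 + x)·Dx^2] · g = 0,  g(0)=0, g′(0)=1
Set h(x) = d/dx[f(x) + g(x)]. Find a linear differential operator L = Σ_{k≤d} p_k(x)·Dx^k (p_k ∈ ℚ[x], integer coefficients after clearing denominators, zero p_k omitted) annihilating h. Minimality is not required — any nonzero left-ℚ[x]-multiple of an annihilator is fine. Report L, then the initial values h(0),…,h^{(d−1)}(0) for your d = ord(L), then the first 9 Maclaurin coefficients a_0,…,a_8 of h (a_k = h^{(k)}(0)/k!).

f: a_k = -2, -6, -18, -54, -162, -486, -1458, -4374, -13122, …
g: a_k = 0, 1, -1/2, 1/3, -1/4, 1/5, -1/6, 1/7, -1/8, …
Sum ⇒ L₀ = lclm(L_f,L_g) in ℚ(x)⟨Dx⟩.
h₀' ⇒ L via d/dx closure of L₀.
L = (66 + 18·x) + (52 + 120·x + 36·x^2)·Dx + (-7 + 11·x + 27·x^2 + 9·x^3)·Dx^2  (order 2).
h: a_k = -5, -37, -161, -649, -2429, -8749, -30617, -104977, -354293, …
ICs: h(0) = -5, h′(0) = -37.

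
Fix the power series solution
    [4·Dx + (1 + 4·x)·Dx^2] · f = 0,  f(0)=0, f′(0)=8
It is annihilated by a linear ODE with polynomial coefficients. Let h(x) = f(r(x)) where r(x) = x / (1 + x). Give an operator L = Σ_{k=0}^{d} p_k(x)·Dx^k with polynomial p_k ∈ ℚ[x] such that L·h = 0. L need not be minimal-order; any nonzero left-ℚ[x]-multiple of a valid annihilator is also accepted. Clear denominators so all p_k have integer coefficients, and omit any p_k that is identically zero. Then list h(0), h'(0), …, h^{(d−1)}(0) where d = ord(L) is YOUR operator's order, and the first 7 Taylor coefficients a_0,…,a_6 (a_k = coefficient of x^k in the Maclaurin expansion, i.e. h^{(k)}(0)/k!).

L = (6 + 10·x)·Dx + (1 + 6·x + 5·x^2)·Dx^2  (order 2).
h: a_k = 0, 8, -24, 248/3, -312, 6248/5, -5208, …
ICs: h(0) = 0, h′(0) = 8.

f: a_k = 0, 8, -16, 128/3, -128, 2048/5, -4096/3, …
L₀ from L_f via x↦r, Dx↦r'^{-1}Dx.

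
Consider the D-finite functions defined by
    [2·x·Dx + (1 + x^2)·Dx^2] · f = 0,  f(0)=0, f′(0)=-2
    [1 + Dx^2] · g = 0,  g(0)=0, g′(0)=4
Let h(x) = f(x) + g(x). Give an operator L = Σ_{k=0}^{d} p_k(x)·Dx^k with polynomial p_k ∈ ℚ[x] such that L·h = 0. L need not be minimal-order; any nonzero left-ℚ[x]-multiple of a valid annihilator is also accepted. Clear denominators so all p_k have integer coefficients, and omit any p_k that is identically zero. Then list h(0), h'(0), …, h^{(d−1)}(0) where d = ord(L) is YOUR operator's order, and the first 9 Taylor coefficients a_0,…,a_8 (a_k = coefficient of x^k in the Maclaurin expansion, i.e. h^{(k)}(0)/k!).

f: a_k = 0, -2, 0, 2/3, 0, -2/5, 0, 2/7, 0, …
g: a_k = 0, 4, 0, -2/3, 0, 1/30, 0, -1/1260, 0, …
Sum ⇒ L₀ = lclm(L_f,L_g) in ℚ(x)⟨Dx⟩.
L = (-22·x + 28·x^3 + 2·x^5)·Dx + (-1 + 7·x^2 + 9·x^4 + x^6)·Dx^2 + (-22·x + 28·x^3 + 2·x^5)·Dx^3 + (-1 + 7·x^2 + 9·x^4 + x^6)·Dx^4  (order 4).
h: a_k = 0, 2, 0, 0, 0, -11/30, 0, 359/1260, 0, …
ICs: h(0) = 0, h′(0) = 2, h′′(0) = 0, h′′′(0) = 0.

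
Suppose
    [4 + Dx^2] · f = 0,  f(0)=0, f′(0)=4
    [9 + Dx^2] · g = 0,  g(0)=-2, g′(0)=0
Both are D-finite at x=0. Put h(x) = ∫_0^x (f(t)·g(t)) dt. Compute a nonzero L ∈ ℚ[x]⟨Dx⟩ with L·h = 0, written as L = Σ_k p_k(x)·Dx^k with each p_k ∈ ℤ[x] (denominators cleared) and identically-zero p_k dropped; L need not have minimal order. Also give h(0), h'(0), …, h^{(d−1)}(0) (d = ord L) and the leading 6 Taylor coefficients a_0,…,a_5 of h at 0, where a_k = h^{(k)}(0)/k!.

f: a_k = 0, 4, 0, -8/3, 0, 8/15, …
g: a_k = -2, 0, 9, 0, -27/4, 0, …
Product ⇒ symmetric product L₀, ord ≤ 4.
∫: right-multiply L₀ by Dx.
L = 25·Dx + 26·Dx^3 + Dx^5  (order 5).
h: a_k = 0, 0, -4, 0, 31/3, 0, …
ICs: h(0) = 0, h′(0) = 0, h′′(0) = -8, h′′′(0) = 0, h′′′′(0) = 248.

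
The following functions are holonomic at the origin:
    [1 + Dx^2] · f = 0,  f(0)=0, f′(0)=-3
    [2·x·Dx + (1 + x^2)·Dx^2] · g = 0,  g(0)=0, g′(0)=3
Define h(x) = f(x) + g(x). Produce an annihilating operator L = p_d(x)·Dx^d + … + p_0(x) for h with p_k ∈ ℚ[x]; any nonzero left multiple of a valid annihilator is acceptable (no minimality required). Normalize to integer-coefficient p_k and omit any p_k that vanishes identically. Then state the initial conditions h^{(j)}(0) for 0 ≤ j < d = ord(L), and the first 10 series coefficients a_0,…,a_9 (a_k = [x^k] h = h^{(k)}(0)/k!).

f: a_k = 0, -3, 0, 1/2, 0, -1/40, 0, 1/1680, 0, -1/120960, …
g: a_k = 0, 3, 0, -1, 0, 3/5, 0, -3/7, 0, 1/3, …
h₀=f+g: left-lcm gives L₀, ord ≤ 4.
L = (-22·x + 28·x^3 + 2·x^5)·Dx + (-1 + 7·x^2 + 9·x^4 + x^6)·Dx^2 + (-22·x + 28·x^3 + 2·x^5)·Dx^3 + (-1 + 7·x^2 + 9·x^4 + x^6)·Dx^4  (order 4).
h: a_k = 0, 0, 0, -1/2, 0, 23/40, 0, -719/1680, 0, 40319/120960, …
ICs: h(0) = 0, h′(0) = 0, h′′(0) = 0, h′′′(0) = -3.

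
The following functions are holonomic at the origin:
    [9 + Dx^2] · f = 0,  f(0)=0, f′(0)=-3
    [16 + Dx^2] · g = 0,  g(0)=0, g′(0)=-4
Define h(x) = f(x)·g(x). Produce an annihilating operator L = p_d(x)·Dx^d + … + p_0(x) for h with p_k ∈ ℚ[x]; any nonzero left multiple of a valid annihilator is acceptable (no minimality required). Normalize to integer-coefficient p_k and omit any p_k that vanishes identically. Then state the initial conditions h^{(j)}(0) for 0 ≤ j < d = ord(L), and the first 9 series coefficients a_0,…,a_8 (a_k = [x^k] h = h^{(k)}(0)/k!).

f: a_k = 0, -3, 0, 9/2, 0, -81/40, 0, 243/560, 0, …
g: a_k = 0, -4, 0, 32/3, 0, -128/15, 0, 1024/315, 0, …
Sym-product of L_f,L_g gives L₀ (≤ ord 4).
L = 49 + 50·Dx^2 + Dx^4  (order 4).
h: a_k = 0, 0, 12, 0, -50, 0, 817/10, 0, -6005/84, …
ICs: h(0) = 0, h′(0) = 0, h′′(0) = 24, h′′′(0) = 0.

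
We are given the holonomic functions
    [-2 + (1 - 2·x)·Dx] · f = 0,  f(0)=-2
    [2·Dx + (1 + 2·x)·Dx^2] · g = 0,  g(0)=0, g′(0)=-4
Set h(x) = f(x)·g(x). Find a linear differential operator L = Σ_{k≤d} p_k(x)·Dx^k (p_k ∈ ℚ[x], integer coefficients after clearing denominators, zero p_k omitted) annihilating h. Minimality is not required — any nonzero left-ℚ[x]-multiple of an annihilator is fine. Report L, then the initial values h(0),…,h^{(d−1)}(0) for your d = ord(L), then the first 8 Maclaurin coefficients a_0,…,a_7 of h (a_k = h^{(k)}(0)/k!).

f: a_k = -2, -4, -8, -16, -32, -64, -128, -256, …
g: a_k = 0, -4, 4, -16/3, 8, -64/5, 64/3, -256/7, …
Product ⇒ symmetric product L₀, ord ≤ 2.
L = 4 + (2 + 12·x)·Dx + (-1 + 4·x^2)·Dx^2  (order 2).
h: a_k = 0, 8, 8, 80/3, 112/3, 1504/15, 2368/15, 40832/105, …
ICs: h(0) = 0, h′(0) = 8.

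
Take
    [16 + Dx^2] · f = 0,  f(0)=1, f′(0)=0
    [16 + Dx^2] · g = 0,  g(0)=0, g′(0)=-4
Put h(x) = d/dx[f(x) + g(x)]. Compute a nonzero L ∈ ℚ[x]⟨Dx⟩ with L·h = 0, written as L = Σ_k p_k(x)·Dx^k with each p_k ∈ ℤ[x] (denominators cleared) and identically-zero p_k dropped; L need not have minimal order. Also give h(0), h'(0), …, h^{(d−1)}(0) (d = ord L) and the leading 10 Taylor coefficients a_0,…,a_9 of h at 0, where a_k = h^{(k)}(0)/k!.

L = 16 + Dx^2  (order 2).
h: a_k = -4, -16, 32, 128/3, -128/3, -512/15, 1024/45, 4096/315, -2048/315, -8192/2835, …
ICs: h(0) = -4, h′(0) = -16.

f: a_k = 1, 0, -8, 0, 32/3, 0, -256/45, 0, 512/315, 0, …
g: a_k = 0, -4, 0, 32/3, 0, -128/15, 0, 1024/315, 0, -2048/2835, …
h₀=f+g: left-lcm gives L₀, ord ≤ 4.
Derive L from L₀ (diff closure).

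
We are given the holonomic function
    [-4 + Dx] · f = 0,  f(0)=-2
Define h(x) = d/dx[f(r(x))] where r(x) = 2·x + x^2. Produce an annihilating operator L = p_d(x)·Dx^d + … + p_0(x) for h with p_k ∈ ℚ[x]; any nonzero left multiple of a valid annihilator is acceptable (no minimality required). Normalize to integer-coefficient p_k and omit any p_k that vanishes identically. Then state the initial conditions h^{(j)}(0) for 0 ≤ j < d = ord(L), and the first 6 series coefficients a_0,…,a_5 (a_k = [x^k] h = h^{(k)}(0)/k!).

L = (9 + 16·x + 8·x^2) + (-1 - x)·Dx  (order 1).
h: a_k = -16, -144, -704, -7360/3, -6784, -236416/15, …
ICs: h(0) = -16.

f: a_k = -2, -8, -16, -64/3, -64/3, -256/15, …
Change of var in L_f (x↦r) gives L₀.
Derive L from L₀ (diff closure).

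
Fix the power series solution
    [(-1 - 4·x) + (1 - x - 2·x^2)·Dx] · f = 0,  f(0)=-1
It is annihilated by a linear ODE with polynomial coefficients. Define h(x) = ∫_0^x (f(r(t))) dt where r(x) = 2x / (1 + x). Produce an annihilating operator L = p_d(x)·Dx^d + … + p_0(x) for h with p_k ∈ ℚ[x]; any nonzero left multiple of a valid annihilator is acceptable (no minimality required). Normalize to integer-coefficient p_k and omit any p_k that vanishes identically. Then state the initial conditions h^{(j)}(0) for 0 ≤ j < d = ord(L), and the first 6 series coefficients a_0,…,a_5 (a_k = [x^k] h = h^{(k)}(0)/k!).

f: a_k = -1, -1, -3, -5, -11, -21, …
Change of var in L_f (x↦r) gives L₀.
h=∫₀ˣh₀: take L = L₀·Dx.
L = (2 + 18·x)·Dx + (-1 - x + 9·x^2 + 9·x^3)·Dx^2  (order 2).
h: a_k = 0, -1, -1, -10/3, -9/2, -18, …
ICs: h(0) = 0, h′(0) = -1.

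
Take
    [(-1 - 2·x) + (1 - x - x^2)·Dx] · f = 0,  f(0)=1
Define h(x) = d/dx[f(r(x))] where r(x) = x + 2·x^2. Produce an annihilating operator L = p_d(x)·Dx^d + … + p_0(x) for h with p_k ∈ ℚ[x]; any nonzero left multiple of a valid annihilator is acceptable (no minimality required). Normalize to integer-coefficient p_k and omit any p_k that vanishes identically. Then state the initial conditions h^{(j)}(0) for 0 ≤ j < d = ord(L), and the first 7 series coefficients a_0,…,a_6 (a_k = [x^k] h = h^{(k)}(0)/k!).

L = (8 + 42·x + 126·x^2 + 208·x^3 + 408·x^4 + 480·x^5 + 320·x^6) + (-1 - 5·x - 3·x^2 + 18·x^3 + 80·x^4 + 120·x^5 + 112·x^6 + 64·x^7)·Dx  (order 1).
h: a_k = 1, 8, 33, 124, 420, 1422, 4599, …
ICs: h(0) = 1.

f: a_k = 1, 1, 2, 3, 5, 8, 13, …
h₀=f(r): pull back L_f along r ⇒ L₀.
Derive L from L₀ (diff closure).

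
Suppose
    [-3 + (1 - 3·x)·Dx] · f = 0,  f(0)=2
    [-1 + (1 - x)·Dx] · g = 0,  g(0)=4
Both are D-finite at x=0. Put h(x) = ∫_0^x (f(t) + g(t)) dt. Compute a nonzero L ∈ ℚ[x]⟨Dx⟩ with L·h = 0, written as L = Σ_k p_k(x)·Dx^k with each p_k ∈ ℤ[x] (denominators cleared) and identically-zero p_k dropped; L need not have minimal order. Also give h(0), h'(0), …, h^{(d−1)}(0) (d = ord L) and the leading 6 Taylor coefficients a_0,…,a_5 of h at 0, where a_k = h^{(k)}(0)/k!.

f: a_k = 2, 6, 18, 54, 162, 486, …
g: a_k = 4, 4, 4, 4, 4, 4, …
f+g: L₀ = lclm(L_f,L_g), ord ≤ 1+1.
Integrate: L := L₀·Dx.
L = -6·Dx + (8 - 12·x)·Dx^2 + (-1 + 4·x - 3·x^2)·Dx^3  (order 3).
h: a_k = 0, 6, 5, 22/3, 29/2, 166/5, …
ICs: h(0) = 0, h′(0) = 6, h′′(0) = 10.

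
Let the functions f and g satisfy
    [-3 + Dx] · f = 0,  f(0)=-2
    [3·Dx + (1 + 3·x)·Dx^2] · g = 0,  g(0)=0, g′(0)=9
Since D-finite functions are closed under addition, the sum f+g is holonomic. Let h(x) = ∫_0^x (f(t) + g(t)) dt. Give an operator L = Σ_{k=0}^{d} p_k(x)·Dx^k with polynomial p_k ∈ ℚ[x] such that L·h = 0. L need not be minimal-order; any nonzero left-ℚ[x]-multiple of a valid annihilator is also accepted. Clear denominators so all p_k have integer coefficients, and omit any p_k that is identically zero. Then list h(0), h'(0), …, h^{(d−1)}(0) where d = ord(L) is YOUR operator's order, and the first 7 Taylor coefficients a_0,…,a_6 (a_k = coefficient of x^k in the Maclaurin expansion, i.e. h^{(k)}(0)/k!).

L = (-27 - 27·x)·Dx^2 + (3 - 18·x - 27·x^2)·Dx^3 + (2 + 9·x + 9·x^2)·Dx^4  (order 4).
h: a_k = 0, -2, 3/2, -15/2, 9/2, -27/2, 189/8, …
ICs: h(0) = 0, h′(0) = -2, h′′(0) = 3, h′′′(0) = -45.

f: a_k = -2, -6, -9, -9, -27/4, -81/20, -81/40, …
g: a_k = 0, 9, -27/2, 27, -243/4, 729/5, -729/2, …
Weyl lclm of L_f,L_g ⇒ L₀ (ord ≤ 3).
h=∫₀ˣh₀: take L = L₀·Dx.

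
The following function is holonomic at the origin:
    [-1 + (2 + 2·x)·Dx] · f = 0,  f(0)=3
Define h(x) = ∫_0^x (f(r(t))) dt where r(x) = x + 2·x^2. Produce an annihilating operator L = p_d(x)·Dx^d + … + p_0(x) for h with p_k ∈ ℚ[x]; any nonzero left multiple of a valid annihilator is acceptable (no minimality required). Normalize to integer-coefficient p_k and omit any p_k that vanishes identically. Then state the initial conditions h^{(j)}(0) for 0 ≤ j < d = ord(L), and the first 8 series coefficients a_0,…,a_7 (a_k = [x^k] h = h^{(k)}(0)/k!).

f: a_k = 3, 3/2, -3/8, 3/16, -15/128, 21/256, -63/1024, 99/2048, …
Substitute x→r, Dx→(1/r')Dx; clear ⇒ L₀.
∫: right-multiply L₀ by Dx.
L = (-1 - 4·x)·Dx + (2 + 2·x + 4·x^2)·Dx^2  (order 2).
h: a_k = 0, 3, 3/4, 7/8, -21/64, -63/640, 119/512, -81/1024, …
ICs: h(0) = 0, h′(0) = 3.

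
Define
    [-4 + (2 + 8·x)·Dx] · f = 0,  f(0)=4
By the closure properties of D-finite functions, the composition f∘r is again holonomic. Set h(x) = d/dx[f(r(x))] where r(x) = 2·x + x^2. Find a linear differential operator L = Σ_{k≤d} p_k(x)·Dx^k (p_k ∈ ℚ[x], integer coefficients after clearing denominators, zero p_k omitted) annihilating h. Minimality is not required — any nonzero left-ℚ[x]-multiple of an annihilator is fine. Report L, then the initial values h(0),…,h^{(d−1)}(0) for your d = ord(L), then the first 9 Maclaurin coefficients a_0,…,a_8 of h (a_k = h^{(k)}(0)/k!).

L = -3 + (-1 - 9·x - 12·x^2 - 4·x^3)·Dx  (order 1).
h: a_k = 16, -48, 288, -1824, 12000, -80928, 555072, -3853632, 26999136, …
ICs: h(0) = 16.

f: a_k = 4, 8, -8, 16, -40, 112, -336, 1056, -3432, …
Change of var in L_f (x↦r) gives L₀.
Differentiate: ansatz ord ≤ ord L₀ ⇒ L.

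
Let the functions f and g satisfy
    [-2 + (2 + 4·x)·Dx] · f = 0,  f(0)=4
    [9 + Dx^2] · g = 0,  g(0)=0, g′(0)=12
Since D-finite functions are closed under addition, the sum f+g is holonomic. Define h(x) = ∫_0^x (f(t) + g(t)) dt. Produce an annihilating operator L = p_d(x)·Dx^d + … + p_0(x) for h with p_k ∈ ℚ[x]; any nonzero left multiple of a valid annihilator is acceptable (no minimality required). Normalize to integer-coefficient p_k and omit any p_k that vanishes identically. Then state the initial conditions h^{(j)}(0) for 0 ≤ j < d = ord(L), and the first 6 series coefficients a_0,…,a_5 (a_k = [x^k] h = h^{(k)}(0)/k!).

L = (-27 - 81·x - 81·x^2)·Dx + (18 + 117·x + 243·x^2 + 162·x^3)·Dx^2 + (-3 - 9·x - 9·x^2)·Dx^3 + (2 + 13·x + 27·x^2 + 18·x^3)·Dx^4  (order 4).
h: a_k = 0, 4, 8, -2/3, -4, -1/2, …
ICs: h(0) = 0, h′(0) = 4, h′′(0) = 16, h′′′(0) = -4.

f: a_k = 4, 4, -2, 2, -5/2, 7/2, …
g: a_k = 0, 12, 0, -18, 0, 81/10, …
Sum ⇒ L₀ = lclm(L_f,L_g) in ℚ(x)⟨Dx⟩.
∫: right-multiply L₀ by Dx.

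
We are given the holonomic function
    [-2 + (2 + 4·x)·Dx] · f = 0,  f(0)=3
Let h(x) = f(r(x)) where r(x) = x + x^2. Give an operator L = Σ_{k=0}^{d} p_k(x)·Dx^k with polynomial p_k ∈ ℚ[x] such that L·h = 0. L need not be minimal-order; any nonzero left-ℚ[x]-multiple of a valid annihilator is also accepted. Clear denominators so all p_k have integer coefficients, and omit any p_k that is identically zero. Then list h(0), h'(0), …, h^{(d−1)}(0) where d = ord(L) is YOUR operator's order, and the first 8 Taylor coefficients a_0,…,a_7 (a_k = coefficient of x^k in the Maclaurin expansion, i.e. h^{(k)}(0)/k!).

f: a_k = 3, 3, -3/2, 3/2, -15/8, 21/8, -63/16, 99/16, …
L₀ from L_f via x↦r, Dx↦r'^{-1}Dx.
L = (-1 - 2·x) + (1 + 2·x + 2·x^2)·Dx  (order 1).
h: a_k = 3, 3, 3/2, -3/2, 9/8, -3/8, -9/16, 21/16, …
ICs: h(0) = 3.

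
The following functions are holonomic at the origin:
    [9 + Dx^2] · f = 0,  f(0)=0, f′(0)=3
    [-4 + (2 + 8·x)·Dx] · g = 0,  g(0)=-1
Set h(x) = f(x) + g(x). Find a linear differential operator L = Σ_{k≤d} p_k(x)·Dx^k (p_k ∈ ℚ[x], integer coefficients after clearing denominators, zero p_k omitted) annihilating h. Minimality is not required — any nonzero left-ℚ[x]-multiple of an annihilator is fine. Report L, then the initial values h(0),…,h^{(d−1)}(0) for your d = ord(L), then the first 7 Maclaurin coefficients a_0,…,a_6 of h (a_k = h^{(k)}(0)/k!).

f: a_k = 0, 3, 0, -9/2, 0, 81/40, 0, …
g: a_k = -1, -2, 2, -4, 10, -28, 84, …
f+g: L₀ = lclm(L_f,L_g), ord ≤ 2+1.
L = (-378 - 1296·x - 2592·x^2) + (45 + 828·x + 3888·x^2 + 5184·x^3)·Dx + (-42 - 144·x - 288·x^2)·Dx^2 + (5 + 92·x + 432·x^2 + 576·x^3)·Dx^3  (order 3).
h: a_k = -1, 1, 2, -17/2, 10, -1039/40, 84, …
ICs: h(0) = -1, h′(0) = 1, h′′(0) = 4.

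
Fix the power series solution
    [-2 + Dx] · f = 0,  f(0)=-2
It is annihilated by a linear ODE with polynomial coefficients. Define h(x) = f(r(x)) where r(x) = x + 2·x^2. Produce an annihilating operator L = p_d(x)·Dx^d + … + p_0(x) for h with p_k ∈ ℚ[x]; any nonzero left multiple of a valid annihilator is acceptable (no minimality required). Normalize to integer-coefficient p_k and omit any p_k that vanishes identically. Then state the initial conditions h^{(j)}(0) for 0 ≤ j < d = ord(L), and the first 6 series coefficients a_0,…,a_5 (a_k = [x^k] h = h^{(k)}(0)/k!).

L = (-2 - 8·x) + Dx  (order 1).
h: a_k = -2, -4, -12, -56/3, -100/3, -216/5, …
ICs: h(0) = -2.

f: a_k = -2, -4, -4, -8/3, -4/3, -8/15, …
Substitute x→r, Dx→(1/r')Dx; clear ⇒ L₀.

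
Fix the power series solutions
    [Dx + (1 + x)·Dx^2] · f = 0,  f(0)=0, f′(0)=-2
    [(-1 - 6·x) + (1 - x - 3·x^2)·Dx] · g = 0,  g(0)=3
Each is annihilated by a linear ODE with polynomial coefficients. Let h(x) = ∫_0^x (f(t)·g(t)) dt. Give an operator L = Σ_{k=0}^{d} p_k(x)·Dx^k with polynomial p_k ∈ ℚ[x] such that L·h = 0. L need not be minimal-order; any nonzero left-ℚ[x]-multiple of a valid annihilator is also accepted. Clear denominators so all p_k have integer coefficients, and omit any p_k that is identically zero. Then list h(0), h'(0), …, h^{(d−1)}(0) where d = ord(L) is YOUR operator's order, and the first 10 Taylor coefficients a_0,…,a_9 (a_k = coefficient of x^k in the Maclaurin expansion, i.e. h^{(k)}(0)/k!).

f: a_k = 0, -2, 1, -2/3, 1/2, -2/5, 1/3, -2/7, 1/4, -2/9, …
g: a_k = 3, 3, 12, 21, 57, 120, 291, 651, 1524, 3477, …
L₀ := L_f ⊗_s L_g (sym. prod.), ord ≤ 2.
h=∫₀ˣh₀: take L = L₀·Dx.
L = (7 + 12·x)·Dx + (1 + 15·x + 15·x^2)·Dx^2 + (-1 + 4·x^2 + 3·x^3)·Dx^3  (order 3).
h: a_k = 0, 0, -3, -1, -23/4, -61/10, -1007/60, -956/35, -34591/560, -149381/1260, …
ICs: h(0) = 0, h′(0) = 0, h′′(0) = -6.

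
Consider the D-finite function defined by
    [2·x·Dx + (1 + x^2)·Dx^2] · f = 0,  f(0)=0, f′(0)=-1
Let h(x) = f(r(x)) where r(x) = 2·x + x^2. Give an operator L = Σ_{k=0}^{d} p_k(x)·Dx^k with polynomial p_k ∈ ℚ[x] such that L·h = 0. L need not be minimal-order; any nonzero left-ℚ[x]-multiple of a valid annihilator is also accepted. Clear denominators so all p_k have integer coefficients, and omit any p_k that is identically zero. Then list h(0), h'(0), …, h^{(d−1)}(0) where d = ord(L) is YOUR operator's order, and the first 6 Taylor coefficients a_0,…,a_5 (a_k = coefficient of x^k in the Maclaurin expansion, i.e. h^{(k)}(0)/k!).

L = (-1 + 8·x + 16·x^2 + 12·x^3 + 3·x^4)·Dx + (1 + x + 4·x^2 + 8·x^3 + 5·x^4 + x^5)·Dx^2  (order 2).
h: a_k = 0, -2, -1, 8/3, 4, -22/5, …
ICs: h(0) = 0, h′(0) = -2.

f: a_k = 0, -1, 0, 1/3, 0, -1/5, …
L₀ from L_f via x↦r, Dx↦r'^{-1}Dx.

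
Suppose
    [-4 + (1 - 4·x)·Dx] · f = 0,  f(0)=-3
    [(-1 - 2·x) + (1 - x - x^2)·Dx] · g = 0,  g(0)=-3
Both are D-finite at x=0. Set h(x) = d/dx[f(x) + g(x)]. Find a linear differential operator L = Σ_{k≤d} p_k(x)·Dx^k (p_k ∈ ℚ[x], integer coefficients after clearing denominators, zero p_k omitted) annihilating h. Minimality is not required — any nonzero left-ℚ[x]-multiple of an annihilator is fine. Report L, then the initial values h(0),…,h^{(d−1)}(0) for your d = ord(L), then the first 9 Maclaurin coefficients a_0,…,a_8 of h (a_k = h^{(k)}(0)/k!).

f: a_k = -3, -12, -48, -192, -768, -3072, -12288, -49152, -196608, …
g: a_k = -3, -3, -6, -9, -15, -24, -39, -63, -102, …
L₀ := lclm(L_f,L_g); ord L₀ ≤ 1+1.
Differentiate: ansatz ord ≤ ord L₀ ⇒ L.
L = (120 + 192·x + 432·x^2 - 96·x^3 + 96·x^4) + (-39 - 48·x + 210·x^2 + 252·x^3 - 48·x^4 + 96·x^5)·Dx + (2 - x - 42·x^2 + 54·x^3 + 7·x^4 + 16·x^6)·Dx^2  (order 2).
h: a_k = -15, -108, -603, -3132, -15480, -73962, -344505, -1573680, -7079373, …
ICs: h(0) = -15, h′(0) = -108.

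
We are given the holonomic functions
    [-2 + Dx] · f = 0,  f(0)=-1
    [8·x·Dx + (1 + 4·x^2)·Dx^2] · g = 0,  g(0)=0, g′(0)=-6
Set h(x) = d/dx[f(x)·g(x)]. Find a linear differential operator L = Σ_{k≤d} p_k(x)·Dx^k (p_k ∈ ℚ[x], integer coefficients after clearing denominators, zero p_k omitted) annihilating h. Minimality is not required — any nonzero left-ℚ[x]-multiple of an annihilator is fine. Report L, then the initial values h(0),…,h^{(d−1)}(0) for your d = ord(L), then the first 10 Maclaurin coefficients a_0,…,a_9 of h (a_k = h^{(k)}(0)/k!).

L = (4 + 40·x - 48·x^2 + 32·x^3) + (-24·x + 32·x^2 - 32·x^3)·Dx + (-1 + 2·x - 4·x^2 + 8·x^3)·Dx^2  (order 2).
h: a_k = 6, 24, 12, -32, 36, 176, -744/5, -14464/21, 4604/7, 2580944/945, …
ICs: h(0) = 6, h′(0) = 24.

f: a_k = -1, -2, -2, -4/3, -2/3, -4/15, -4/45, -8/315, -2/315, -4/2835, …
g: a_k = 0, -6, 0, 8, 0, -96/5, 0, 384/7, 0, -512/3, …
f·g: L₀ = L_f ⊗_s L_g, ord ≤ 1·2.
h=h₀': d/dx-closure on L₀ ⇒ L.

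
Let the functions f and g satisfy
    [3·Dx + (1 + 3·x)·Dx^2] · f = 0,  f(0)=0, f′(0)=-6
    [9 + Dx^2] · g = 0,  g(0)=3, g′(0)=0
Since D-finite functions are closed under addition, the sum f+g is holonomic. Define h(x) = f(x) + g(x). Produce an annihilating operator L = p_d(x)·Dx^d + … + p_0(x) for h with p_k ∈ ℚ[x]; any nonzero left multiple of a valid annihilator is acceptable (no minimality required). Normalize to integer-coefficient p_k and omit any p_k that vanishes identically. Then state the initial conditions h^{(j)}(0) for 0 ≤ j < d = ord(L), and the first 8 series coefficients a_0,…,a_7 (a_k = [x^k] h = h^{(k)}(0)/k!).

f: a_k = 0, -6, 9, -18, 81/2, -486/5, 243, -4374/7, …
g: a_k = 3, 0, -27/2, 0, 81/8, 0, -243/80, 0, …
L₀ := lclm(L_f,L_g); ord L₀ ≤ 2+2.
L = (63 + 54·x + 81·x^2)·Dx + (9 + 45·x + 81·x^2 + 81·x^3)·Dx^2 + (7 + 6·x + 9·x^2)·Dx^3 + (1 + 5·x + 9·x^2 + 9·x^3)·Dx^4  (order 4).
h: a_k = 3, -6, -9/2, -18, 405/8, -486/5, 19197/80, -4374/7, …
ICs: h(0) = 3, h′(0) = -6, h′′(0) = -9, h′′′(0) = -108.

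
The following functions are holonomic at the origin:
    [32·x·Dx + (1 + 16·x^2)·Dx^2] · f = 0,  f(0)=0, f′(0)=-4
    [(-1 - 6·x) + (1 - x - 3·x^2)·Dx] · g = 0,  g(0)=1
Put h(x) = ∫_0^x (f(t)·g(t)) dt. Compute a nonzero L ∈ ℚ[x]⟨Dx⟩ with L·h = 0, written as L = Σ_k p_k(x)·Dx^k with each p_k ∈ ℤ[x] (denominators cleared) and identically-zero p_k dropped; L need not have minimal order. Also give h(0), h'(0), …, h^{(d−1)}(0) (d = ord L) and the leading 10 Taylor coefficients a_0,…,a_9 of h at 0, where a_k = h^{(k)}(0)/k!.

f: a_k = 0, -4, 0, 64/3, 0, -1024/5, 0, 16384/7, 0, -262144/9, …
g: a_k = 1, 1, 4, 7, 19, 40, 97, 217, 508, 1159, …
h₀=f·g: eliminate ⇒ L₀, order ≤ 2·1.
Integrate: L := L₀·Dx.
L = (6 + 32·x + 288·x^2)·Dx + (2 - 20·x + 64·x^2 + 288·x^3)·Dx^2 + (-1 + x - 13·x^2 + 16·x^3 + 48·x^4)·Dx^3  (order 3).
h: a_k = 0, 0, -2, -4/3, 4/3, -4/3, -1466/45, -3232/105, 40391/210, 93692/945, …
ICs: h(0) = 0, h′(0) = 0, h′′(0) = -4.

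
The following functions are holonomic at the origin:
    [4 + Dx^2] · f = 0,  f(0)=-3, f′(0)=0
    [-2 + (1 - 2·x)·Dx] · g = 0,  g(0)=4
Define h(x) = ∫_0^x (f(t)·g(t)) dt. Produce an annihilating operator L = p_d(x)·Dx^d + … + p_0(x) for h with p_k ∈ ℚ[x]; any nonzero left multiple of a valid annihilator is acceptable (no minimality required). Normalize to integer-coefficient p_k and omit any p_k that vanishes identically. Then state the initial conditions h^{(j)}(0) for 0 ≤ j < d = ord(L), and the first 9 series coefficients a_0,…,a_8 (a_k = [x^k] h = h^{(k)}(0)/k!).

f: a_k = -3, 0, 6, 0, -2, 0, 4/15, 0, -2/105, …
g: a_k = 4, 8, 16, 32, 64, 128, 256, 512, 1024, …
L₀ := L_f ⊗_s L_g (sym. prod.), ord ≤ 2.
∫: right-multiply L₀ by Dx.
L = (-4 + 8·x)·Dx + 4·Dx^2 + (-1 + 2·x)·Dx^3  (order 3).
h: a_k = 0, -12, -12, -8, -12, -104/5, -104/3, -6224/105, -1556/15, …
ICs: h(0) = 0, h′(0) = -12, h′′(0) = -24.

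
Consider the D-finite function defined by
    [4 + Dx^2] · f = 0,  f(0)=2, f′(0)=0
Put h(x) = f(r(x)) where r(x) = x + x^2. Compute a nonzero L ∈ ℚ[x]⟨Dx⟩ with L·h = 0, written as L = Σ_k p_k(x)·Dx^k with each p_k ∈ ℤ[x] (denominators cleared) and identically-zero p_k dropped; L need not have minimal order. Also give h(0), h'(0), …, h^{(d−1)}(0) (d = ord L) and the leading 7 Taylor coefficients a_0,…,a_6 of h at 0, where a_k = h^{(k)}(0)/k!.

f: a_k = 2, 0, -4, 0, 4/3, 0, -8/45, …
f∘r: x↦r, Dx↦Dx/r' in L_f ⇒ L₀.
L = (4 + 24·x + 48·x^2 + 32·x^3) - 2·Dx + (1 + 2·x)·Dx^2  (order 2).
h: a_k = 2, 0, -4, -8, -8/3, 16/3, 352/45, …
ICs: h(0) = 2, h′(0) = 0.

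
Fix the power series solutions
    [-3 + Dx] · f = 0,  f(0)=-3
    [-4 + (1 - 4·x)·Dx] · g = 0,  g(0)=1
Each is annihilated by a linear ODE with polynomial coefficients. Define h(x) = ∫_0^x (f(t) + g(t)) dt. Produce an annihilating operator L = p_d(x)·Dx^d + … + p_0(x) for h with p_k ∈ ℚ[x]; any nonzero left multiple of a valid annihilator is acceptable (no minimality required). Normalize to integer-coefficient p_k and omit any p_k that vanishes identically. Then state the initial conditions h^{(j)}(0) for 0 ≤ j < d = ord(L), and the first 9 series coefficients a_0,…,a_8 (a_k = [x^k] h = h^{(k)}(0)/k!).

f: a_k = -3, -9, -27/2, -27/2, -81/8, -243/40, -243/80, -729/560, -2187/4480, …
g: a_k = 1, 4, 16, 64, 256, 1024, 4096, 16384, 65536, …
h₀=f+g: left-lcm gives L₀, ord ≤ 2.
h=∫h₀ ⇒ L = L₀·Dx.
L = (60 + 144·x)·Dx + (-23 - 72·x + 144·x^2)·Dx^2 + (1 + 8·x - 48·x^2)·Dx^3  (order 3).
h: a_k = 0, -2, -5/2, 5/6, 101/8, 1967/40, 40717/240, 327437/560, 9174311/4480, …
ICs: h(0) = 0, h′(0) = -2, h′′(0) = -5.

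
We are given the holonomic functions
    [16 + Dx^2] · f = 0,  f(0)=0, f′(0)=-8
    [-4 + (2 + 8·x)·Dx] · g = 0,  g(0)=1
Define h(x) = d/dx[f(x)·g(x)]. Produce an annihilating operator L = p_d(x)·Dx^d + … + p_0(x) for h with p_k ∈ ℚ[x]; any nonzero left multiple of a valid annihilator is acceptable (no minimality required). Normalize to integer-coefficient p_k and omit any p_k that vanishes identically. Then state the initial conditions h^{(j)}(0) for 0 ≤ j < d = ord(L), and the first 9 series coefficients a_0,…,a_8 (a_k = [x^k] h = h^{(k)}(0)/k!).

f: a_k = 0, -8, 0, 64/3, 0, -256/15, 0, 2048/315, 0, …
g: a_k = 1, 2, -2, 4, -10, 28, -84, 264, -858, …
f·g: L₀ = L_f ⊗_s L_g, ord ≤ 2·1.
Differentiate: ansatz ord ≤ ord L₀ ⇒ L.
L = (212 + 2304·x + 8704·x^2 + 16384·x^3 + 16384·x^4) + (-4 - 144·x - 768·x^2 - 1024·x^3)·Dx + (7 + 88·x + 432·x^2 + 1024·x^3 + 1024·x^4)·Dx^2  (order 2).
h: a_k = -8, -32, 112, 128/3, 304/3, -5184/5, 31456/9, -3956224/315, 2964400/63, …
ICs: h(0) = -8, h′(0) = -32.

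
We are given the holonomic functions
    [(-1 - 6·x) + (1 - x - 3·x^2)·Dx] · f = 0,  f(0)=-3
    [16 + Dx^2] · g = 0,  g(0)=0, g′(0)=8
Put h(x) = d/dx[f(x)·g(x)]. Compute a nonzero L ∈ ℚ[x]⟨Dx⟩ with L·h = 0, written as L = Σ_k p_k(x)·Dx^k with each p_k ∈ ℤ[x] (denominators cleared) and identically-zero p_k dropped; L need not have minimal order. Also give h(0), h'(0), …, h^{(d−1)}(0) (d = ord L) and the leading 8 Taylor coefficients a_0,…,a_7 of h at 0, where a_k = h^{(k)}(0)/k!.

f: a_k = -3, -3, -12, -21, -57, -120, -291, -651, …
g: a_k = 0, 8, 0, -64/3, 0, 256/15, 0, -2048/315, …
L₀ := L_f ⊗_s L_g (sym. prod.), ord ≤ 2.
Differentiate: ansatz ord ≤ ord L₀ ⇒ L.
L = (-26 - 256·x - 640·x^2 + 768·x^3 + 1152·x^4) + (-7 - 26·x + 144·x^2 + 288·x^3)·Dx + (5 - 13·x - 31·x^2 + 48·x^3 + 72·x^4)·Dx^2  (order 2).
h: a_k = -24, -48, -96, -416, -1256, -16896/5, -136216/15, -2508992/105, …
ICs: h(0) = -24, h′(0) = -48.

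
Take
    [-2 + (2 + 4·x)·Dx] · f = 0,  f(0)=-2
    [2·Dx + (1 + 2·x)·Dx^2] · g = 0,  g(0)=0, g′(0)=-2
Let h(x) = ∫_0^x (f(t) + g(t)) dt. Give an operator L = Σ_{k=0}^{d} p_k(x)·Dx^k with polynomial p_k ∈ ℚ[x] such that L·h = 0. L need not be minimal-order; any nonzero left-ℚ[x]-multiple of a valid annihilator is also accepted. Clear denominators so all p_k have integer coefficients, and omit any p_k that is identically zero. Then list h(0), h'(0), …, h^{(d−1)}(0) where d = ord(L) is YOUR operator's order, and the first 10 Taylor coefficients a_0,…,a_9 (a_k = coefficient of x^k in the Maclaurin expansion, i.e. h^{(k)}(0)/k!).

L = 2·Dx^2 + (5 + 10·x)·Dx^3 + (1 + 4·x + 4·x^2)·Dx^4  (order 4).
h: a_k = 0, -2, -2, 1, -11/12, 21/20, -163/120, 319/168, -1255/448, 2477/576, …
ICs: h(0) = 0, h′(0) = -2, h′′(0) = -4, h′′′(0) = 6.

f: a_k = -2, -2, 1, -1, 5/4, -7/4, 21/8, -33/8, 429/64, -715/64, …
g: a_k = 0, -2, 2, -8/3, 4, -32/5, 32/3, -128/7, 32, -512/9, …
h₀=f+g: left-lcm gives L₀, ord ≤ 3.
∫: right-multiply L₀ by Dx.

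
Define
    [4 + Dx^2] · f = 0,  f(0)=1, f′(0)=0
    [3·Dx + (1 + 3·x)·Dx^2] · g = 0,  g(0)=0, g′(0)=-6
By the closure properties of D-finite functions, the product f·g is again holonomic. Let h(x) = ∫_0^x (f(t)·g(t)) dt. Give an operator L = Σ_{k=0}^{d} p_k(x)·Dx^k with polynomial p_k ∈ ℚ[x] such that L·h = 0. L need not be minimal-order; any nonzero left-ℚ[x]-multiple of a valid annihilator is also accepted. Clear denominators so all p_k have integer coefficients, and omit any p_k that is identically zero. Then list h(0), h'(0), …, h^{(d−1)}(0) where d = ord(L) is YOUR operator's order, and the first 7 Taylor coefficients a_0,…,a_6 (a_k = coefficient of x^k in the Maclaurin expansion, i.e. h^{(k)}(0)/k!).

f: a_k = 1, 0, -2, 0, 2/3, 0, -4/45, …
g: a_k = 0, -6, 9, -18, 81/2, -486/5, 243, …
Product ⇒ symmetric product L₀, ord ≤ 4.
Integrate: L := L₀·Dx.
L = (-1112 - 1248·x + 7344·x^2 + 27648·x^3 + 20736·x^4)·Dx + (-48 + 2160·x + 10368·x^2 + 10368·x^3)·Dx^2 + (-250 + 240·x + 4968·x^2 + 13824·x^3 + 10368·x^4)·Dx^3 + (-12 + 540·x + 2592·x^2 + 2592·x^3)·Dx^4 + (7 + 138·x + 783·x^2 + 1728·x^3 + 1296·x^4)·Dx^5  (order 5).
h: a_k = 0, 0, -3, 3, -3/2, 9/2, -163/15, …
ICs: h(0) = 0, h′(0) = 0, h′′(0) = -6, h′′′(0) = 18, h′′′′(0) = -36.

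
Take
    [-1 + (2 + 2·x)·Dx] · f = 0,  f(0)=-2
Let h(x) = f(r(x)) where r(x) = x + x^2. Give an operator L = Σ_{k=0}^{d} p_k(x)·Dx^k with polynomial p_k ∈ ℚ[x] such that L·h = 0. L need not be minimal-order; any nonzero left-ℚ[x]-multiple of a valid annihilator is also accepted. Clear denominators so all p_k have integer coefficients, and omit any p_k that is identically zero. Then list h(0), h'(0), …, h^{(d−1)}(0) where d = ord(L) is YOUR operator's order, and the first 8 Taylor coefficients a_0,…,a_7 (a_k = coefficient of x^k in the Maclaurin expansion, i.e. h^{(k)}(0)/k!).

L = (-1 - 2·x) + (2 + 2·x + 2·x^2)·Dx  (order 1).
h: a_k = -2, -1, -3/4, 3/8, -3/64, -15/128, 57/512, -21/1024, …
ICs: h(0) = -2.

f: a_k = -2, -1, 1/4, -1/8, 5/64, -7/128, 21/512, -33/1024, …
Change of var in L_f (x↦r) gives L₀.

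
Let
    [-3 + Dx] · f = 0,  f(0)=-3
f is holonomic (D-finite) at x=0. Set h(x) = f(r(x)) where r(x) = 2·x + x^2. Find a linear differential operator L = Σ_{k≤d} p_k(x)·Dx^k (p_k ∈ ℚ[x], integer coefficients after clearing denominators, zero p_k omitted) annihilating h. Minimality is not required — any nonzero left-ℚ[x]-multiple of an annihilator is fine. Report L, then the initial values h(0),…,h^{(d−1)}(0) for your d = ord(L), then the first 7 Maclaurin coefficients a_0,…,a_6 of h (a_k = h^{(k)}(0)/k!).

L = (-6 - 6·x) + Dx  (order 1).
h: a_k = -3, -18, -63, -162, -675/2, -2997/5, -9369/10, …
ICs: h(0) = -3.

f: a_k = -3, -9, -27/2, -27/2, -81/8, -243/40, -243/80, …
f∘r: x↦r, Dx↦Dx/r' in L_f ⇒ L₀.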